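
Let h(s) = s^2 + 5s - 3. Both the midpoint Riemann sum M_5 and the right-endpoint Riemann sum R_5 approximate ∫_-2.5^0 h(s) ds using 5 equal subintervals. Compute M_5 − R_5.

-1.71875

M_5 = -17.96875.
R_5 = -16.25.
M_5 − R_5 = -1.71875.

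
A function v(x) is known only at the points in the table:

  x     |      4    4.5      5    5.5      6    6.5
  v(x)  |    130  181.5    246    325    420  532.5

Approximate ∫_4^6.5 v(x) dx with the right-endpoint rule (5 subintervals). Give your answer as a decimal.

852.5

Δx = 0.5.
Sum = 0.5·[181.5 + 246 + 325 + 420 + 532.5] = 852.5.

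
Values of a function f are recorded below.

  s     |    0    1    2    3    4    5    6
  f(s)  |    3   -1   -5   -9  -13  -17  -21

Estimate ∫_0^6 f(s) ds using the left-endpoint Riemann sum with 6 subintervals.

Δs = 1.
Sum = 1·[3 + (-1) + (-5) + (-9) + (-13) + (-17)] = -42.

-42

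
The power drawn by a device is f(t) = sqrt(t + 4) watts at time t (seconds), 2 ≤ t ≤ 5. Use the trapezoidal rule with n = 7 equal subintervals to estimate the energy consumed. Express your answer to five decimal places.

8.20147

Δt = (5 − 2)/7 = 3/7.
f(2) ≈ 2.44949, f(17/7) ≈ 2.53546, f(20/7) ≈ 2.61861, f(23/7) ≈ 2.69921, f(26/7) ≈ 2.77746, f(29/7) ≈ 2.85357, f(32/7) ≈ 2.92770, f(5) ≈ 3.00000.
T_7 = (Δt/2)·[f(t_0) + 2f(t_1) + ... + 2f(t_{6}) + f(t_7)].
Sum ≈ 8.20147.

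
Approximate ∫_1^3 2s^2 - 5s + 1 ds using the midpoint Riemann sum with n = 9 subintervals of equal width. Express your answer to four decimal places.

-0.6831

Δs = (3 − 1)/9 = 2/9.
Midpoints: 10/9, 4/3, 14/9, 16/9, 2, 20/9, 22/9, 8/3, 26/9.
f(10/9) = -169/81, f(4/3) = -19/9, f(14/9) = -157/81, f(16/9) = -127/81, f(2) = -1, f(20/9) = -19/81, f(22/9) = 59/81, f(8/3) = 17/9, f(26/9) = 263/81.
Sum = Δs · [f(10/9) + f(4/3) + f(14/9) + ...].
Sum ≈ -0.6831.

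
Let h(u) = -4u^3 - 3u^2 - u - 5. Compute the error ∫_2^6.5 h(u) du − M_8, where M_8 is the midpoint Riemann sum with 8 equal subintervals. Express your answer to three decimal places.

-6.407

Exact integral: ∫_2^6.5 h(u) du = -2077.3125.
M_8 ≈ -2070.90527.
Error ≈ -2077.3125 − (-2070.90527) ≈ -6.407.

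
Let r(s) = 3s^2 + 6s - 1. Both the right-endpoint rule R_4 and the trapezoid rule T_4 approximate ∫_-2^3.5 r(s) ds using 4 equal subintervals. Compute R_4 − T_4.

R_4 = 115.02734375.
T_4 = 75.32421875.
R_4 − T_4 = 39.703125.

39.703125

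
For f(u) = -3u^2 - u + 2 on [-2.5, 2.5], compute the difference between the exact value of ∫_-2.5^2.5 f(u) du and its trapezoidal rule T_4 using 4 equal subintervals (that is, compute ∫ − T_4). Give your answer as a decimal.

3.90625

Exact integral: ∫_-2.5^2.5 f(u) du = -21.25.
T_4 = -25.15625.
Error = -21.25 − (-25.15625) = 3.90625.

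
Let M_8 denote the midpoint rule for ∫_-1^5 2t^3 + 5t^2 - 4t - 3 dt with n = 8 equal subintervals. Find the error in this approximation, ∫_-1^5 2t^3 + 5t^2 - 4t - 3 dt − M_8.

Exact integral: ∫_-1^5 f(t) dt = 456.
M_8 = 451.21875.
Error = 456 − 451.21875 = 4.78125.

4.78125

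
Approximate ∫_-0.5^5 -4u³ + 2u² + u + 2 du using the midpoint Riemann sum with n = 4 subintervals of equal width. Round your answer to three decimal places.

-496.482

Δu = (5 − (-0.5))/4 = 1.375.
Midpoints: 0.1875, 1.5625, 2.9375, 4.3125.
f(0.1875) = 2285/1024, f(1.5625) = -6977/1024, f(2.9375) = -81095/1024, f(4.3125) = -283957/1024.
Sum = Δu · [f(0.1875) + f(1.5625) + f(2.9375) + f(4.3125)].
Sum ≈ -496.482.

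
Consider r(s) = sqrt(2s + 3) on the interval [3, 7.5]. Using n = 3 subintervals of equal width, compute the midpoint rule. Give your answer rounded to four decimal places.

Δs = (7.5 − 3)/3 = 1.5.
Midpoints: 3.75, 5.25, 6.75.
r(3.75) ≈ 3.2404, r(5.25) ≈ 3.6742, r(6.75) ≈ 4.0620.
Sum = Δs · [r(3.75) + r(5.25) + r(6.75)].
Sum ≈ 16.4649.

16.4649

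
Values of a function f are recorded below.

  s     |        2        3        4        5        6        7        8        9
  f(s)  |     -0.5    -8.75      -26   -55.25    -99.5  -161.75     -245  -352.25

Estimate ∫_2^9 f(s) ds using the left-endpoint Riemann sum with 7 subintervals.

Δs = 1.
Sum = 1·[(-0.5) + (-8.75) + (-26) + (-55.25) + (-99.5) + (-161.75) + (-245)] = -596.75.

-596.75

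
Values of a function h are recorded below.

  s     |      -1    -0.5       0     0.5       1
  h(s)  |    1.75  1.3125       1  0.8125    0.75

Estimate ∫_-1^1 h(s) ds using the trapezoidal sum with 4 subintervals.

Δs = 0.5.
T_4 = (0.5/2)·[1.75 + 2·1.3125 + 2·1 + 2·0.8125 + 0.75] = 2.1875.

2.1875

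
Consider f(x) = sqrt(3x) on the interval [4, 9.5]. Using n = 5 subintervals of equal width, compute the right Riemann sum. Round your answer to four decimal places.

25.5888

Δx = (9.5 − 4)/5 = 1.1.
Right endpoints: 5.1, 6.2, 7.3, 8.4, 9.5.
f(5.1) ≈ 3.9115, f(6.2) ≈ 4.3128, f(7.3) ≈ 4.6797, f(8.4) ≈ 5.0200, f(9.5) ≈ 5.3385.
Sum = Δx · [f(5.1) + f(6.2) + f(7.3) + f(8.4) + f(9.5)].
Sum ≈ 25.5888.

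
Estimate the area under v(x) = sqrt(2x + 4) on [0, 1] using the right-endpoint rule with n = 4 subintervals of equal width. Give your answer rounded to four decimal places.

Δx = (1 − 0)/4 = 0.25.
Right endpoints: 0.25, 0.5, 0.75, 1.
v(0.25) ≈ 2.1213, v(0.5) ≈ 2.2361, v(0.75) ≈ 2.3452, v(1) ≈ 2.4495.
Sum = Δx · [v(0.25) + v(0.5) + v(0.75) + v(1)].
Sum ≈ 2.2880.

2.2880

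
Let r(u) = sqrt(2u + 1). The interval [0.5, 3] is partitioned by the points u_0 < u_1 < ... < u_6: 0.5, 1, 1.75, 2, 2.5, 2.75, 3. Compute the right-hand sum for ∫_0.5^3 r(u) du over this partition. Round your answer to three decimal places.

5.540

Subinterval widths: 0.5, 0.75, 0.25, 0.5, 0.25, 0.25.
Right endpoints: 1, 1.75, 2, 2.5, 2.75, 3.
r(1) ≈ 1.732, r(1.75) ≈ 2.121, r(2) ≈ 2.236, r(2.5) ≈ 2.449, r(2.75) ≈ 2.550, r(3) ≈ 2.646.
Sum = Σ Δu_i · r(u_i).
Sum ≈ 5.540.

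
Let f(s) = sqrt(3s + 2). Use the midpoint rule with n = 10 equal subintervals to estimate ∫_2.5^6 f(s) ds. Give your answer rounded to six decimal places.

13.370050

Δs = (6 − 2.5)/10 = 0.35.
Midpoints: 2.675, 3.025, 3.375, 3.725, 4.075, 4.425, 4.775, 5.125, 5.475, 5.825.
f(2.675) ≈ 3.166228, f(3.025) ≈ 3.327912, f(3.375) ≈ 3.482097, f(3.725) ≈ 3.629738, f(4.075) ≈ 3.771604, f(4.425) ≈ 3.908324, f(4.775) ≈ 4.040421, f(5.125) ≈ 4.168333, f(5.475) ≈ 4.292435, f(5.825) ≈ 4.413049.
Sum = Δs · [f(2.675) + f(3.025) + f(3.375) + ...].
Sum ≈ 13.370050.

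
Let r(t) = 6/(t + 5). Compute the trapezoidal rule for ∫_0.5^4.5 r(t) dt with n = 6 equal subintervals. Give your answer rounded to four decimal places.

Δt = (4.5 − 0.5)/6 = 2/3.
r(0.5) = 12/11, r(7/6) = 36/37, r(11/6) = 36/41, r(2.5) = 0.8, r(19/6) = 36/49, r(23/6) = 36/53, r(4.5) = 12/19.
T_6 = (Δt/2)·[r(t_0) + 2r(t_1) + ... + 2r(t_{5}) + r(t_6)].
Sum ≈ 3.2841.

3.2841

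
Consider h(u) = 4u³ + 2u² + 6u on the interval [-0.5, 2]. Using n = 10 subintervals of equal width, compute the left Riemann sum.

Δu = (2 − (-0.5))/10 = 0.25.
Left endpoints: -0.5, -0.25, 0, 0.25, 0.5, 0.75, 1, 1.25, 1.5, 1.75.
h(-0.5) = -3, h(-0.25) = -1.4375, h(0) = 0, h(0.25) = 1.6875, h(0.5) = 4, h(0.75) = 7.3125, h(1) = 12, h(1.25) = 18.4375, h(1.5) = 27, h(1.75) = 38.0625.
Sum = Δu · [h(-0.5) + h(-0.25) + h(0) + ...].
Sum = 26.015625.

26.015625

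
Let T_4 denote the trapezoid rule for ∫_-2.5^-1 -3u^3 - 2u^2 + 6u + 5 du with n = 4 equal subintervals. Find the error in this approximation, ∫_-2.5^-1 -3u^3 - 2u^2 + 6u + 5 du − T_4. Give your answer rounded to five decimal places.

-0.48340

Exact integral: ∫_-2.5^-1 f(u) du = 10.546875.
T_4 ≈ 11.0302734.
Error ≈ 10.546875 − 11.0302734 ≈ -0.48340.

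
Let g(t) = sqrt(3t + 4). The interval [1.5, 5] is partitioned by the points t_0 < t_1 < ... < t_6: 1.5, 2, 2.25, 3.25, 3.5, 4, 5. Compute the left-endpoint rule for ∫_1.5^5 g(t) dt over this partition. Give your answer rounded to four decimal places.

12.3580

Subinterval widths: 0.5, 0.25, 1, 0.25, 0.5, 1.
Left endpoints: 1.5, 2, 2.25, 3.25, 3.5, 4.
g(1.5) ≈ 2.9155, g(2) ≈ 3.1623, g(2.25) ≈ 3.2787, g(3.25) ≈ 3.7081, g(3.5) ≈ 3.8079, g(4) ≈ 4.0000.
Sum = Σ Δt_i · g(t_i).
Sum ≈ 12.3580.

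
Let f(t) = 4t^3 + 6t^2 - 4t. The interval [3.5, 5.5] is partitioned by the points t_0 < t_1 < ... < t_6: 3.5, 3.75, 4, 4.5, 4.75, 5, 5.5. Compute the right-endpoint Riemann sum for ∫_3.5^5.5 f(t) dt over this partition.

Subinterval widths: 0.25, 0.25, 0.5, 0.25, 0.25, 0.5.
Right endpoints: 3.75, 4, 4.5, 4.75, 5, 5.5.
f(3.75) = 280.3125, f(4) = 336, f(4.5) = 468, f(4.75) = 545.0625, f(5) = 630, f(5.5) = 825.
Sum = Σ Δt_i · f(t_i).
Sum = 1094.34375.

1094.34375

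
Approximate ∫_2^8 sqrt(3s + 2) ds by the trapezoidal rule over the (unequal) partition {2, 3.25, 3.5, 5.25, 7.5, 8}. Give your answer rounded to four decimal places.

24.3810

Subinterval widths: 1.25, 0.25, 1.75, 2.25, 0.5.
f(2) ≈ 2.8284, f(3.25) ≈ 3.4278, f(3.5) ≈ 3.5355, f(5.25) ≈ 4.2131, f(7.5) ≈ 4.9497, f(8) ≈ 5.0990.
On each subinterval the trapezoid contributes (Δs_i/2)·[f(s_{i-1}) + f(s_i)].
Sum ≈ 24.3810.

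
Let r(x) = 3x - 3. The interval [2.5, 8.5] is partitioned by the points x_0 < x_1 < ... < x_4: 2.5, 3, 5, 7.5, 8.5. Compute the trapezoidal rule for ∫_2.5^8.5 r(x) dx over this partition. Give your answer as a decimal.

81

Subinterval widths: 0.5, 2, 2.5, 1.
r(2.5) = 4.5, r(3) = 6, r(5) = 12, r(7.5) = 19.5, r(8.5) = 22.5.
On each subinterval the trapezoid contributes (Δx_i/2)·[r(x_{i-1}) + r(x_i)].
Sum = 81.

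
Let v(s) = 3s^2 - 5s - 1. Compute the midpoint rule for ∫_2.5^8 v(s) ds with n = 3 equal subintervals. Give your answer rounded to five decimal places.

341.87847

Δs = (8 − 2.5)/3 = 11/6.
Midpoints: 41/12, 5.25, 85/12.
v(41/12) = 16.9375, v(5.25) = 55.4375, v(85/12) = 5477/48.
Sum = Δs · [v(41/12) + v(5.25) + v(85/12)].
Sum ≈ 341.87847.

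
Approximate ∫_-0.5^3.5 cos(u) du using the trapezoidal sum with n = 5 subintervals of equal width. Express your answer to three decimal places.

Δu = (3.5 − (-0.5))/5 = 0.8.
f(-0.5) ≈ 0.878, f(0.3) ≈ 0.955, f(1.1) ≈ 0.454, f(1.9) ≈ -0.323, f(2.7) ≈ -0.904, f(3.5) ≈ -0.936.
T_5 = (Δu/2)·[f(u_0) + 2f(u_1) + ... + 2f(u_{4}) + f(u_5)].
Sum ≈ 0.122.

0.122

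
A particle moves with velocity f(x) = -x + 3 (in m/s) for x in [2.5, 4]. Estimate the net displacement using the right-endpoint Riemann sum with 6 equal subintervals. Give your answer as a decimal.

Δx = (4 − 2.5)/6 = 0.25.
Right endpoints: 2.75, 3, 3.25, 3.5, 3.75, 4.
f(2.75) = 0.25, f(3) = 0, f(3.25) = -0.25, f(3.5) = -0.5, f(3.75) = -0.75, f(4) = -1.
Sum = Δx · [f(2.75) + f(3) + f(3.25) + ...].
Sum = -0.5625.

-0.5625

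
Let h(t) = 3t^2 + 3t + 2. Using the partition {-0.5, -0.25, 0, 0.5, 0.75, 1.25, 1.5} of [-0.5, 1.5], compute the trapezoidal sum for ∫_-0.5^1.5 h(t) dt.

10.65625

Subinterval widths: 0.25, 0.25, 0.5, 0.25, 0.5, 0.25.
h(-0.5) = 1.25, h(-0.25) = 1.4375, h(0) = 2, h(0.5) = 4.25, h(0.75) = 5.9375, h(1.25) = 10.4375, h(1.5) = 13.25.
On each subinterval the trapezoid contributes (Δt_i/2)·[h(t_{i-1}) + h(t_i)].
Sum = 10.65625.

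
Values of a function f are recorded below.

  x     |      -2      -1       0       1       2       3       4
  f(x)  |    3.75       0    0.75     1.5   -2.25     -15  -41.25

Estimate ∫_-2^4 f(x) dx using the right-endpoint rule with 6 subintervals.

Δx = 1.
Sum = 1·[0 + 0.75 + 1.5 + (-2.25) + (-15) + (-41.25)] = -56.25.

-56.25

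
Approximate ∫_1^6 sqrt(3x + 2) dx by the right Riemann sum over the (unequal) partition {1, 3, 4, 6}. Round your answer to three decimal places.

19.319

Subinterval widths: 2, 1, 2.
Right endpoints: 3, 4, 6.
f(3) ≈ 3.317, f(4) ≈ 3.742, f(6) ≈ 4.472.
Sum = Σ Δx_i · f(x_i).
Sum ≈ 19.319.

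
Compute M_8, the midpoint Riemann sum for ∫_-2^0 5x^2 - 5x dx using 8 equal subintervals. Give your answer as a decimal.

23.28125

Δx = (0 − (-2))/8 = 0.25.
Midpoints: -1.875, -1.625, -1.375, -1.125, -0.875, -0.625, -0.375, -0.125.
f(-1.875) = 26.953125, f(-1.625) = 21.328125, f(-1.375) = 16.328125, f(-1.125) = 11.953125, f(-0.875) = 8.203125, f(-0.625) = 5.078125, f(-0.375) = 2.578125, f(-0.125) = 0.703125.
Sum = Δx · [f(-1.875) + f(-1.625) + f(-1.375) + ...].
Sum = 23.28125.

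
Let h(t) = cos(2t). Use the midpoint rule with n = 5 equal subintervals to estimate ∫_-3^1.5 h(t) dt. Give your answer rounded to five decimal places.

-0.07945

Δt = (1.5 − (-3))/5 = 0.9.
Midpoints: -2.55, -1.65, -0.75, 0.15, 1.05.
h(-2.55) ≈ 0.37798, h(-1.65) ≈ -0.98748, h(-0.75) ≈ 0.07074, h(0.15) ≈ 0.95534, h(1.05) ≈ -0.50485.
Sum = Δt · [h(-2.55) + h(-1.65) + h(-0.75) + h(0.15) + h(1.05)].
Sum ≈ -0.07945.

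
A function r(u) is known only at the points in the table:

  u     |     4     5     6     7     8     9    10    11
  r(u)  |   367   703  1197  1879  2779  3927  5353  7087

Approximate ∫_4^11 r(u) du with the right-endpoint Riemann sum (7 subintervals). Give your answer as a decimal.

22925

Δu = 1.
Sum = 1·[703 + 1197 + 1879 + 2779 + 3927 + 5353 + 7087] = 22925.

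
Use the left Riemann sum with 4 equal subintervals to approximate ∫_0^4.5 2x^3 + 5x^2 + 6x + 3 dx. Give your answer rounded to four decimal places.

274.0605

Δx = (4.5 − 0)/4 = 1.125.
Left endpoints: 0, 1.125, 2.25, 3.375.
f(0) = 3, f(1.125) = 18.92578125, f(2.25) = 64.59375, f(3.375) = 157.08984375.
Sum = Δx · [f(0) + f(1.125) + f(2.25) + f(3.375)].
Sum ≈ 274.0605.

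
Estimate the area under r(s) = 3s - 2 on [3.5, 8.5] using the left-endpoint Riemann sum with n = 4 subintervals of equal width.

70.625

Δs = (8.5 − 3.5)/4 = 1.25.
Left endpoints: 3.5, 4.75, 6, 7.25.
r(3.5) = 8.5, r(4.75) = 12.25, r(6) = 16, r(7.25) = 19.75.
Sum = Δs · [r(3.5) + r(4.75) + r(6) + r(7.25)].
Sum = 70.625.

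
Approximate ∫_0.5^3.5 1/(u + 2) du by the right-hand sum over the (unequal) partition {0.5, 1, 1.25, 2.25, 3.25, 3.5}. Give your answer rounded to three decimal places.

0.715

Subinterval widths: 0.5, 0.25, 1, 1, 0.25.
Right endpoints: 1, 1.25, 2.25, 3.25, 3.5.
f(1) = 1/3, f(1.25) = 4/13, f(2.25) = 4/17, f(3.25) = 4/21, f(3.5) = 2/11.
Sum = Σ Δu_i · f(u_i).
Sum ≈ 0.715.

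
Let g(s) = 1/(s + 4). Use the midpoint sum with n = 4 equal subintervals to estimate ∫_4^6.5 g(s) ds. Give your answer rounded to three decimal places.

Δs = (6.5 − 4)/4 = 0.625.
Midpoints: 4.3125, 4.9375, 5.5625, 6.1875.
g(4.3125) = 16/133, g(4.9375) = 16/143, g(5.5625) = 16/153, g(6.1875) = 16/163.
Sum = Δs · [g(4.3125) + g(4.9375) + g(5.5625) + g(6.1875)].
Sum ≈ 0.272.

0.272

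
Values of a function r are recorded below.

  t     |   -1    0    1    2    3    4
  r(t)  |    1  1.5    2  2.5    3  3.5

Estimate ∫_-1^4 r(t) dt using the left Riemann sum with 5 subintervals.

10

Δt = 1.
Sum = 1·[1 + 1.5 + 2 + 2.5 + 3] = 10.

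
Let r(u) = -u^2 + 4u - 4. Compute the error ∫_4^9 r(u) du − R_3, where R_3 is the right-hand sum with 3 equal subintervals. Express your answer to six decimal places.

Exact integral: ∫_4^9 r(u) du ≈ -111.66666667.
R_3 ≈ -151.48148148.
Error ≈ -111.66666667 − (-151.48148148) ≈ 39.814815.

39.814815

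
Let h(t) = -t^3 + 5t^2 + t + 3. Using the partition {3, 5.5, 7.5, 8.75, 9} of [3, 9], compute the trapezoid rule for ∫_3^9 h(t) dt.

Subinterval widths: 2.5, 2, 1.25, 0.25.
h(3) = 24, h(5.5) = -6.625, h(7.5) = -130.125, h(8.75) = -275.359375, h(9) = -312.
On each subinterval the trapezoid contributes (Δt_i/2)·[h(t_{i-1}) + h(t_i)].
Sum = -441.87890625.

-441.87890625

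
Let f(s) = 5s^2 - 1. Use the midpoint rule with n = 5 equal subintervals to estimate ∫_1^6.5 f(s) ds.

447.76875

Δs = (6.5 − 1)/5 = 1.1.
Midpoints: 1.55, 2.65, 3.75, 4.85, 5.95.
f(1.55) = 11.0125, f(2.65) = 34.1125, f(3.75) = 69.3125, f(4.85) = 116.6125, f(5.95) = 176.0125.
Sum = Δs · [f(1.55) + f(2.65) + f(3.75) + f(4.85) + f(5.95)].
Sum = 447.76875.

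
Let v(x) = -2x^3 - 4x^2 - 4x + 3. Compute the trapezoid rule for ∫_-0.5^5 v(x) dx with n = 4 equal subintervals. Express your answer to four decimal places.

-542.6309

Δx = (5 − (-0.5))/4 = 1.375.
v(-0.5) = 4.25, v(0.875) = -4.90234375, v(2.25) = -49.03125, v(3.625) = -159.33203125, v(5) = -367.
T_4 = (Δx/2)·[v(x_0) + 2v(x_1) + 2v(x_2) + 2v(x_3) + v(x_4)].
Sum ≈ -542.6309.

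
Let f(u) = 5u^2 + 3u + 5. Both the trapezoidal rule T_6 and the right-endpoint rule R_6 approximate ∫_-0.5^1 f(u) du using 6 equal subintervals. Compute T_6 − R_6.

-1.03125

T_6 = 10.578125.
R_6 = 11.609375.
T_6 − R_6 = -1.03125.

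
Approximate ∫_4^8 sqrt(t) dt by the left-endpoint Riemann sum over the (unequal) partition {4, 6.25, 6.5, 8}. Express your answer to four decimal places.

Subinterval widths: 2.25, 0.25, 1.5.
Left endpoints: 4, 6.25, 6.5.
f(4) ≈ 2.0000, f(6.25) ≈ 2.5000, f(6.5) ≈ 2.5495.
Sum = Σ Δt_i · f(t_i).
Sum ≈ 8.9493.

8.9493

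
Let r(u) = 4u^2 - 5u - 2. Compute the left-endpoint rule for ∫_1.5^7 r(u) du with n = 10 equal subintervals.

Δu = (7 − 1.5)/10 = 0.55.
Left endpoints: 1.5, 2.05, 2.6, 3.15, 3.7, 4.25, 4.8, 5.35, 5.9, 6.45.
r(1.5) = -0.5, r(2.05) = 4.56, r(2.6) = 12.04, r(3.15) = 21.94, r(3.7) = 34.26, r(4.25) = 49, r(4.8) = 66.16, r(5.35) = 85.74, r(5.9) = 107.74, r(6.45) = 132.16.
Sum = Δu · [r(1.5) + r(2.05) + r(2.6) + ...].
Sum = 282.205.

282.205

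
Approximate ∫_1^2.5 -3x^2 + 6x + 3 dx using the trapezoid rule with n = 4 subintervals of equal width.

Δx = (2.5 − 1)/4 = 0.375.
f(1) = 6, f(1.375) = 5.578125, f(1.75) = 4.3125, f(2.125) = 2.203125, f(2.5) = -0.75.
T_4 = (Δx/2)·[f(x_0) + 2f(x_1) + 2f(x_2) + 2f(x_3) + f(x_4)].
Sum = 5.51953125.

5.51953125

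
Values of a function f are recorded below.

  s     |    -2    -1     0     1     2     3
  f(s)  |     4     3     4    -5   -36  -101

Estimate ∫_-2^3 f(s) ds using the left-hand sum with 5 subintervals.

Δs = 1.
Sum = 1·[4 + 3 + 4 + (-5) + (-36)] = -30.

-30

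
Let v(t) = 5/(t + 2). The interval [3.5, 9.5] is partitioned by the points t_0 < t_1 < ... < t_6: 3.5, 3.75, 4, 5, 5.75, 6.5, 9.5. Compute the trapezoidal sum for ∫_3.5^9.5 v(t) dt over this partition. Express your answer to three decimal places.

Subinterval widths: 0.25, 0.25, 1, 0.75, 0.75, 3.
v(3.5) = 10/11, v(3.75) = 20/23, v(4) = 5/6, v(5) = 5/7, v(5.75) = 20/31, v(6.5) = 10/17, v(9.5) = 10/23.
On each subinterval the trapezoid contributes (Δt_i/2)·[v(t_{i-1}) + v(t_i)].
Sum ≈ 3.716.

3.716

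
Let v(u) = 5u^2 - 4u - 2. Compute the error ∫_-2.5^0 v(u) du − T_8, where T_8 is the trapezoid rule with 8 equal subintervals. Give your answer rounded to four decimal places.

Exact integral: ∫_-2.5^0 v(u) du ≈ 33.541667.
T_8 ≈ 33.745117.
Error ≈ 33.541667 − 33.745117 ≈ -0.2035.

-0.2035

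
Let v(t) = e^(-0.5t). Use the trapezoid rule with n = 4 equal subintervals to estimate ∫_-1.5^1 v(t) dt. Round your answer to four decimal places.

3.0455

Δt = (1 − (-1.5))/4 = 0.625.
v(-1.5) ≈ 2.1170, v(-0.875) ≈ 1.5488, v(-0.25) ≈ 1.1331, v(0.375) ≈ 0.8290, v(1) ≈ 0.6065.
T_4 = (Δt/2)·[v(t_0) + 2v(t_1) + 2v(t_2) + 2v(t_3) + v(t_4)].
Sum ≈ 3.0455.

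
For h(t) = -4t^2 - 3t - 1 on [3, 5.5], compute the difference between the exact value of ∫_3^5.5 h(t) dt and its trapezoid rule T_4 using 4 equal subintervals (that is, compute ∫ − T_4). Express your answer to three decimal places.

Exact integral: ∫_3^5.5 h(t) dt ≈ -220.20833.
T_4 = -220.859375.
Error ≈ -220.20833 − (-220.859375) ≈ 0.651.

0.651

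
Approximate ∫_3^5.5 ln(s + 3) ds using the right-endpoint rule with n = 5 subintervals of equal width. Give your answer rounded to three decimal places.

Δs = (5.5 − 3)/5 = 0.5.
Right endpoints: 3.5, 4, 4.5, 5, 5.5.
f(3.5) ≈ 1.872, f(4) ≈ 1.946, f(4.5) ≈ 2.015, f(5) ≈ 2.079, f(5.5) ≈ 2.140.
Sum = Δs · [f(3.5) + f(4) + f(4.5) + f(5) + f(5.5)].
Sum ≈ 5.026.

5.026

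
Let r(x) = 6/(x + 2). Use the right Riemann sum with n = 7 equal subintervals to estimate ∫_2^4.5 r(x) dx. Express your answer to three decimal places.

2.812

Δx = (4.5 − 2)/7 = 5/14.
Right endpoints: 33/14, 19/7, 43/14, 24/7, 53/14, 29/7, 4.5.
r(33/14) = 84/61, r(19/7) = 14/11, r(43/14) = 84/71, r(24/7) = 21/19, r(53/14) = 28/27, r(29/7) = 42/43, r(4.5) = 12/13.
Sum = Δx · [r(33/14) + r(19/7) + r(43/14) + ...].
Sum ≈ 2.812.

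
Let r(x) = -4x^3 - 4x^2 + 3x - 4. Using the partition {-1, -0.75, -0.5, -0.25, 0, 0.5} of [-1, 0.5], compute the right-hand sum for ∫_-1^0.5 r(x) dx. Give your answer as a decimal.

Subinterval widths: 0.25, 0.25, 0.25, 0.25, 0.5.
Right endpoints: -0.75, -0.5, -0.25, 0, 0.5.
r(-0.75) = -6.8125, r(-0.5) = -6, r(-0.25) = -4.9375, r(0) = -4, r(0.5) = -4.
Sum = Σ Δx_i · r(x_i).
Sum = -7.4375.

-7.4375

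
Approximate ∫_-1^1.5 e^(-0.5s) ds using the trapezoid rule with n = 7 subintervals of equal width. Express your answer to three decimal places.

2.359

Δs = (1.5 − (-1))/7 = 5/14.
f(-1) ≈ 1.649, f(-9/14) ≈ 1.379, f(-2/7) ≈ 1.154, f(1/14) ≈ 0.965, f(3/7) ≈ 0.807, f(11/14) ≈ 0.675, f(8/7) ≈ 0.565, f(1.5) ≈ 0.472.
T_7 = (Δs/2)·[f(s_0) + 2f(s_1) + ... + 2f(s_{6}) + f(s_7)].
Sum ≈ 2.359.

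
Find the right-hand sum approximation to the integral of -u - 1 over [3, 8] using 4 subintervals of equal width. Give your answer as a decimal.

-35.625

Δu = (8 − 3)/4 = 1.25.
Right endpoints: 4.25, 5.5, 6.75, 8.
f(4.25) = -5.25, f(5.5) = -6.5, f(6.75) = -7.75, f(8) = -9.
Sum = Δu · [f(4.25) + f(5.5) + f(6.75) + f(8)].
Sum = -35.625.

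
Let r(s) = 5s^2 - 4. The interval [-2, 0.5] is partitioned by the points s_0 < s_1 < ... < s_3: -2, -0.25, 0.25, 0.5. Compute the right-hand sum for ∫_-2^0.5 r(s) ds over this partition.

Subinterval widths: 1.75, 0.5, 0.25.
Right endpoints: -0.25, 0.25, 0.5.
r(-0.25) = -3.6875, r(0.25) = -3.6875, r(0.5) = -2.75.
Sum = Σ Δs_i · r(s_i).
Sum = -8.984375.

-8.984375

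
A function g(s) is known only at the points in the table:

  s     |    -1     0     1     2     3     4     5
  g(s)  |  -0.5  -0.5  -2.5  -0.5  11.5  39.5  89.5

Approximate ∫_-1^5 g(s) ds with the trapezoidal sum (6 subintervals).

92

Δs = 1.
T_6 = (1/2)·[(-0.5) + 2·(-0.5) + 2·(-2.5) + 2·(-0.5) + 2·11.5 + 2·39.5 + 89.5] = 92.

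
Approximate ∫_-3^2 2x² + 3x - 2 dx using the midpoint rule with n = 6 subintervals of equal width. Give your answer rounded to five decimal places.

5.25463

Δx = (2 − (-3))/6 = 5/6.
Midpoints: -31/12, -1.75, -11/12, -1/12, 0.75, 19/12.
f(-31/12) = 259/72, f(-1.75) = -1.125, f(-11/12) = -221/72, f(-1/12) = -161/72, f(0.75) = 1.375, f(19/12) = 559/72.
Sum = Δx · [f(-31/12) + f(-1.75) + f(-11/12) + ...].
Sum ≈ 5.25463.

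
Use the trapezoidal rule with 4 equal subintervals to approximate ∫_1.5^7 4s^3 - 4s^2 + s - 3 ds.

Δs = (7 − 1.5)/4 = 1.375.
f(1.5) = 3, f(2.875) = 61.8671875, f(4.25) = 236.0625, f(5.625) = 587.9765625, f(7) = 1180.
T_4 = (Δs/2)·[f(s_0) + 2f(s_1) + 2f(s_2) + 2f(s_3) + f(s_4)].
Sum = 2031.43359375.

2031.43359375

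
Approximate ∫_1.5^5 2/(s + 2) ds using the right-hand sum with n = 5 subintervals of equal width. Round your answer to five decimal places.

1.29127

Δs = (5 − 1.5)/5 = 0.7.
Right endpoints: 2.2, 2.9, 3.6, 4.3, 5.
f(2.2) = 10/21, f(2.9) = 20/49, f(3.6) = 5/14, f(4.3) = 20/63, f(5) = 2/7.
Sum = Δs · [f(2.2) + f(2.9) + f(3.6) + f(4.3) + f(5)].
Sum ≈ 1.29127.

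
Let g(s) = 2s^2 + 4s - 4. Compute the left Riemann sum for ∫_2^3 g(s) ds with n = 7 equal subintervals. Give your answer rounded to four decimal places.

Δs = (3 − 2)/7 = 1/7.
Left endpoints: 2, 15/7, 16/7, 17/7, 18/7, 19/7, 20/7.
g(2) = 12, g(15/7) = 674/49, g(16/7) = 764/49, g(17/7) = 858/49, g(18/7) = 956/49, g(19/7) = 1058/49, g(20/7) = 1164/49.
Sum = Δs · [g(2) + g(15/7) + g(16/7) + ...].
Sum ≈ 17.6735.

17.6735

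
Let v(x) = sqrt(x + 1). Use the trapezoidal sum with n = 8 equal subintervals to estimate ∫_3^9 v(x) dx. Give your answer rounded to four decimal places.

15.7442

Δx = (9 − 3)/8 = 0.75.
v(3) ≈ 2.0000, v(3.75) ≈ 2.1794, v(4.5) ≈ 2.3452, v(5.25) ≈ 2.5000, v(6) ≈ 2.6458, v(6.75) ≈ 2.7839, v(7.5) ≈ 2.9155, v(8.25) ≈ 3.0414, v(9) ≈ 3.1623.
T_8 = (Δx/2)·[v(x_0) + 2v(x_1) + ... + 2v(x_{7}) + v(x_8)].
Sum ≈ 15.7442.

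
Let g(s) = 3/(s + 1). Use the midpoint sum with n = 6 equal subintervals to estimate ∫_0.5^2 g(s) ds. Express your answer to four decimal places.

Δs = (2 − 0.5)/6 = 0.25.
Midpoints: 0.625, 0.875, 1.125, 1.375, 1.625, 1.875.
g(0.625) = 24/13, g(0.875) = 1.6, g(1.125) = 24/17, g(1.375) = 24/19, g(1.625) = 8/7, g(1.875) = 24/23.
Sum = Δs · [g(0.625) + g(0.875) + g(1.125) + ...].
Sum ≈ 2.0769.

2.0769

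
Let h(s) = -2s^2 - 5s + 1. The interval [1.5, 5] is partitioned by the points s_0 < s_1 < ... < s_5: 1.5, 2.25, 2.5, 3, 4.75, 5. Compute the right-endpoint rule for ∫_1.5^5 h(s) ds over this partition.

Subinterval widths: 0.75, 0.25, 0.5, 1.75, 0.25.
Right endpoints: 2.25, 2.5, 3, 4.75, 5.
h(2.25) = -20.375, h(2.5) = -24, h(3) = -32, h(4.75) = -67.875, h(5) = -74.
Sum = Σ Δs_i · h(s_i).
Sum = -174.5625.

-174.5625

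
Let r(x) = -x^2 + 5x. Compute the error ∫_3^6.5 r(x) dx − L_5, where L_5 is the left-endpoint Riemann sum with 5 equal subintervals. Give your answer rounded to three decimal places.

-5.227

Exact integral: ∫_3^6.5 r(x) dx ≈ 0.58333.
L_5 = 5.81.
Error ≈ 0.58333 − 5.81 ≈ -5.227.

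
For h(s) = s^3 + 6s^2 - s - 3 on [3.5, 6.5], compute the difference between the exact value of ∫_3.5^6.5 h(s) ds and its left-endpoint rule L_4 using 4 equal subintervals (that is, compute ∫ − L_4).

147.375

Exact integral: ∫_3.5^6.5 h(s) ds = 848.25.
L_4 = 700.875.
Error = 848.25 − 700.875 = 147.375.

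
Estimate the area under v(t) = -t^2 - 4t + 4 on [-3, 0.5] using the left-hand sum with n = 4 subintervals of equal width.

Δt = (0.5 − (-3))/4 = 0.875.
Left endpoints: -3, -2.125, -1.25, -0.375.
v(-3) = 7, v(-2.125) = 7.984375, v(-1.25) = 7.4375, v(-0.375) = 5.359375.
Sum = Δt · [v(-3) + v(-2.125) + v(-1.25) + v(-0.375)].
Sum = 24.30859375.

24.30859375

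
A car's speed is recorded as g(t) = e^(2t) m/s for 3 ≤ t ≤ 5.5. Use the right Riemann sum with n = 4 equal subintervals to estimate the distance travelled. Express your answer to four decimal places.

52094.5276

Δt = (5.5 − 3)/4 = 0.625.
Right endpoints: 3.625, 4.25, 4.875, 5.5.
g(3.625) ≈ 1408.1048, g(4.25) ≈ 4914.7688, g(4.875) ≈ 17154.2288, g(5.5) ≈ 59874.1417.
Sum = Δt · [g(3.625) + g(4.25) + g(4.875) + g(5.5)].
Sum ≈ 52094.5276.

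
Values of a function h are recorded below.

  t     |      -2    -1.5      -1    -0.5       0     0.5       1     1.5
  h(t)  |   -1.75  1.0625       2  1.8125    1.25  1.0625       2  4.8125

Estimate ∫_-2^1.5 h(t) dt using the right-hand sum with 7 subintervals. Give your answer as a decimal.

7

Δt = 0.5.
Sum = 0.5·[1.0625 + 2 + 1.8125 + 1.25 + 1.0625 + 2 + 4.8125] = 7.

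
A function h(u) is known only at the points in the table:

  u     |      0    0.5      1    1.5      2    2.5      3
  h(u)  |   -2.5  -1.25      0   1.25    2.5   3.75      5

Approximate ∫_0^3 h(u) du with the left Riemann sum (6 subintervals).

1.875

Δu = 0.5.
Sum = 0.5·[(-2.5) + (-1.25) + 0 + 1.25 + 2.5 + 3.75] = 1.875.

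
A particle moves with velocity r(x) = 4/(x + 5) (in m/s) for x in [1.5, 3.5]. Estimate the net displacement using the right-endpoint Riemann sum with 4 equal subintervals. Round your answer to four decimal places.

1.0377

Δx = (3.5 − 1.5)/4 = 0.5.
Right endpoints: 2, 2.5, 3, 3.5.
r(2) = 4/7, r(2.5) = 8/15, r(3) = 0.5, r(3.5) = 8/17.
Sum = Δx · [r(2) + r(2.5) + r(3) + r(3.5)].
Sum ≈ 1.0377.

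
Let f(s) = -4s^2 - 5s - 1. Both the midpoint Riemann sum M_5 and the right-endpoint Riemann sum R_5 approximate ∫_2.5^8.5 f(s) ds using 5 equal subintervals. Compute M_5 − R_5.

185.04

M_5 = -966.12.
R_5 = -1151.16.
M_5 − R_5 = 185.04.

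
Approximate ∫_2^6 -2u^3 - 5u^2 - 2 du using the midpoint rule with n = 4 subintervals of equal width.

-985

Δu = (6 − 2)/4 = 1.
Midpoints: 2.5, 3.5, 4.5, 5.5.
f(2.5) = -64.5, f(3.5) = -149, f(4.5) = -285.5, f(5.5) = -486.
Sum = Δu · [f(2.5) + f(3.5) + f(4.5) + f(5.5)].
Sum = -985.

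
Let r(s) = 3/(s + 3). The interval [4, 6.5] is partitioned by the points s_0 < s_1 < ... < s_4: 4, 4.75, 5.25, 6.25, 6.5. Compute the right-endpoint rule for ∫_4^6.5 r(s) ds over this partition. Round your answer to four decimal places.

Subinterval widths: 0.75, 0.5, 1, 0.25.
Right endpoints: 4.75, 5.25, 6.25, 6.5.
r(4.75) = 12/31, r(5.25) = 4/11, r(6.25) = 12/37, r(6.5) = 6/19.
Sum = Σ Δs_i · r(s_i).
Sum ≈ 0.8754.

0.8754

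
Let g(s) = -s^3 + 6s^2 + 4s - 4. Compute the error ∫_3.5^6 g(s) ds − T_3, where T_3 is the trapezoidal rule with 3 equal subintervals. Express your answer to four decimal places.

Exact integral: ∫_3.5^6 g(s) ds = 97.265625.
T_3 ≈ 94.878472.
Error ≈ 97.265625 − 94.878472 ≈ 2.3872.

2.3872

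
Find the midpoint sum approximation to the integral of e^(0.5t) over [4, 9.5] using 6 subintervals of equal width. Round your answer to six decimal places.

214.507955

Δt = (9.5 − 4)/6 = 11/12.
Midpoints: 107/24, 5.375, 151/24, 173/24, 8.125, 217/24.
f(107/24) ≈ 9.292119, f(5.375) ≈ 14.694893, f(151/24) ≈ 23.239033, f(173/24) ≈ 36.751045, f(8.125) ≈ 58.119428, f(217/24) ≈ 91.912160.
Sum = Δt · [f(107/24) + f(5.375) + f(151/24) + ...].
Sum ≈ 214.507955.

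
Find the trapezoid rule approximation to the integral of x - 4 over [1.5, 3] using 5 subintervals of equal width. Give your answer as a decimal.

-2.625

Δx = (3 − 1.5)/5 = 0.3.
f(1.5) = -2.5, f(1.8) = -2.2, f(2.1) = -1.9, f(2.4) = -1.6, f(2.7) = -1.3, f(3) = -1.
T_5 = (Δx/2)·[f(x_0) + 2f(x_1) + ... + 2f(x_{4}) + f(x_5)].
Sum = -2.625.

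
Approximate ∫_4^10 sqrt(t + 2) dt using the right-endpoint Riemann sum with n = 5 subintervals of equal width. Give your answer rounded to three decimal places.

Δt = (10 − 4)/5 = 1.2.
Right endpoints: 5.2, 6.4, 7.6, 8.8, 10.
f(5.2) ≈ 2.683, f(6.4) ≈ 2.898, f(7.6) ≈ 3.098, f(8.8) ≈ 3.286, f(10) ≈ 3.464.
Sum = Δt · [f(5.2) + f(6.4) + f(7.6) + f(8.8) + f(10)].
Sum ≈ 18.516.

18.516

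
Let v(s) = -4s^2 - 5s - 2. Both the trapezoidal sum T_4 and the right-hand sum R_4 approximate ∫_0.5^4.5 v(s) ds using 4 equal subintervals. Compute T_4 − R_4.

50

T_4 = -182.
R_4 = -232.
T_4 − R_4 = 50.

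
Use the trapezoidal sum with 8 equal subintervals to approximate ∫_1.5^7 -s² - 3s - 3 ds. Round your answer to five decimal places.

Δs = (7 − 1.5)/8 = 0.6875.
f(1.5) = -9.75, f(2.1875) = -14.34765625, f(2.875) = -19.890625, f(3.5625) = -26.37890625, f(4.25) = -33.8125, f(4.9375) = -42.19140625, f(5.625) = -51.515625, f(6.3125) = -61.78515625, f(7) = -73.
T_8 = (Δs/2)·[f(s_0) + 2f(s_1) + ... + 2f(s_{7}) + f(s_8)].
Sum ≈ -200.26660.

-200.26660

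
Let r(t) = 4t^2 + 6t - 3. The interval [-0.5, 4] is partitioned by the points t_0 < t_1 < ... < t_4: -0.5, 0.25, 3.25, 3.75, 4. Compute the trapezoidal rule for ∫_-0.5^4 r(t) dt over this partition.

137.625

Subinterval widths: 0.75, 3, 0.5, 0.25.
r(-0.5) = -5, r(0.25) = -1.25, r(3.25) = 58.75, r(3.75) = 75.75, r(4) = 85.
On each subinterval the trapezoid contributes (Δt_i/2)·[r(t_{i-1}) + r(t_i)].
Sum = 137.625.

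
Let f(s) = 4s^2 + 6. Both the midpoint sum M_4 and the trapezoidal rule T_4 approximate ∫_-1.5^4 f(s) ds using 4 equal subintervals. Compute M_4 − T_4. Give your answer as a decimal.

M_4 = 119.3671875.
T_4 = 129.765625.
M_4 − T_4 = -10.3984375.

-10.3984375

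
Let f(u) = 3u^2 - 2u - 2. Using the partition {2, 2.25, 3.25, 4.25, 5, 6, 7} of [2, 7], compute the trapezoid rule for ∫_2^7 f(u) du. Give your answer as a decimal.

282.21875

Subinterval widths: 0.25, 1, 1, 0.75, 1, 1.
f(2) = 6, f(2.25) = 8.6875, f(3.25) = 23.1875, f(4.25) = 43.6875, f(5) = 63, f(6) = 94, f(7) = 131.
On each subinterval the trapezoid contributes (Δu_i/2)·[f(u_{i-1}) + f(u_i)].
Sum = 282.21875.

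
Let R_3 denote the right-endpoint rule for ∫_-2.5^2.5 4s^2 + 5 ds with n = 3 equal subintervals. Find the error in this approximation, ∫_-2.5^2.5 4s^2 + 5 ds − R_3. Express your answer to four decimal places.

Exact integral: ∫_-2.5^2.5 f(s) ds ≈ 66.666667.
R_3 ≈ 75.925926.
Error ≈ 66.666667 − 75.925926 ≈ -9.2593.

-9.2593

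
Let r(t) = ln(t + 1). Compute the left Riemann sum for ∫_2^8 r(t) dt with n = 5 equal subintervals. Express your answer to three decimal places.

9.794

Δt = (8 − 2)/5 = 1.2.
Left endpoints: 2, 3.2, 4.4, 5.6, 6.8.
r(2) ≈ 1.099, r(3.2) ≈ 1.435, r(4.4) ≈ 1.686, r(5.6) ≈ 1.887, r(6.8) ≈ 2.054.
Sum = Δt · [r(2) + r(3.2) + r(4.4) + r(5.6) + r(6.8)].
Sum ≈ 9.794.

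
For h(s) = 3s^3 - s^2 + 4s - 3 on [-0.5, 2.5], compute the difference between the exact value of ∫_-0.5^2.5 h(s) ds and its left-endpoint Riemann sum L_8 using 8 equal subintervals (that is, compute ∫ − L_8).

9.421875

Exact integral: ∫_-0.5^2.5 h(s) ds = 27.
L_8 = 17.578125.
Error = 27 − 17.578125 = 9.421875.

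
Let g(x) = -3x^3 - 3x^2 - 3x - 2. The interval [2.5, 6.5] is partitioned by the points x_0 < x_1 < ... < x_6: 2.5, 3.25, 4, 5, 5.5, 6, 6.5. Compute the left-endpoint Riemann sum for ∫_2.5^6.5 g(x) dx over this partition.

Subinterval widths: 0.75, 0.75, 1, 0.5, 0.5, 0.5.
Left endpoints: 2.5, 3.25, 4, 5, 5.5, 6.
g(2.5) = -75.125, g(3.25) = -146.421875, g(4) = -254, g(5) = -467, g(5.5) = -608.375, g(6) = -776.
Sum = Σ Δx_i · g(x_i).
Sum = -1345.84765625.

-1345.84765625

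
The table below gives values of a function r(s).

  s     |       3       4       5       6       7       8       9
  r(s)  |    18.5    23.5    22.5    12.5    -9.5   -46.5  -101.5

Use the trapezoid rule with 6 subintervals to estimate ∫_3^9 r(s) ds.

-39

Δs = 1.
T_6 = (1/2)·[18.5 + 2·23.5 + 2·22.5 + 2·12.5 + 2·(-9.5) + 2·(-46.5) + (-101.5)] = -39.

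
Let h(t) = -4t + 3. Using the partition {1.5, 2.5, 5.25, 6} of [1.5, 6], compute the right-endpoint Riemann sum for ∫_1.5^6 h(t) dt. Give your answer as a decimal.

-72.25

Subinterval widths: 1, 2.75, 0.75.
Right endpoints: 2.5, 5.25, 6.
h(2.5) = -7, h(5.25) = -18, h(6) = -21.
Sum = Σ Δt_i · h(t_i).
Sum = -72.25.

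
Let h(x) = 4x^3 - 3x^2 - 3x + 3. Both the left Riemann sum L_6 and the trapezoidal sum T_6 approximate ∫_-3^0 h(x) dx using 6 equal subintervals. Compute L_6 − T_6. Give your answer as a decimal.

-31.5

L_6 = -119.625.
T_6 = -88.125.
L_6 − T_6 = -31.5.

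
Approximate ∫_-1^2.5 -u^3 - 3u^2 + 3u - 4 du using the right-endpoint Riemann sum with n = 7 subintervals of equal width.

Δu = (2.5 − (-1))/7 = 0.5.
Right endpoints: -0.5, 0, 0.5, 1, 1.5, 2, 2.5.
f(-0.5) = -6.125, f(0) = -4, f(0.5) = -3.375, f(1) = -5, f(1.5) = -9.625, f(2) = -18, f(2.5) = -30.875.
Sum = Δu · [f(-0.5) + f(0) + f(0.5) + ...].
Sum = -38.5.

-38.5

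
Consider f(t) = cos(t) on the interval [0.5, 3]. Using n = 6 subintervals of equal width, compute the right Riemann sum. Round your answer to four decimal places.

Δt = (3 − 0.5)/6 = 5/12.
Right endpoints: 11/12, 4/3, 1.75, 13/6, 31/12, 3.
f(11/12) ≈ 0.6085, f(4/3) ≈ 0.2352, f(1.75) ≈ -0.1782, f(13/6) ≈ -0.5612, f(31/12) ≈ -0.8482, f(3) ≈ -0.9900.
Sum = Δt · [f(11/12) + f(4/3) + f(1.75) + ...].
Sum ≈ -0.7225.

-0.7225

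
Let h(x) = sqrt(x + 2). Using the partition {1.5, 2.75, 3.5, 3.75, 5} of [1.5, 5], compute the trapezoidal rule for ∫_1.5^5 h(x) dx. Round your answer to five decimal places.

Subinterval widths: 1.25, 0.75, 0.25, 1.25.
h(1.5) ≈ 1.87083, h(2.75) ≈ 2.17945, h(3.5) ≈ 2.34521, h(3.75) ≈ 2.39792, h(5) ≈ 2.64575.
On each subinterval the trapezoid contributes (Δx_i/2)·[h(x_{i-1}) + h(x_i)].
Sum ≈ 7.97335.

7.97335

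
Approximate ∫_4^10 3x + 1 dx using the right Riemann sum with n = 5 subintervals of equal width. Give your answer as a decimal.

Δx = (10 − 4)/5 = 1.2.
Right endpoints: 5.2, 6.4, 7.6, 8.8, 10.
f(5.2) = 16.6, f(6.4) = 20.2, f(7.6) = 23.8, f(8.8) = 27.4, f(10) = 31.
Sum = Δx · [f(5.2) + f(6.4) + f(7.6) + f(8.8) + f(10)].
Sum = 142.8.

142.8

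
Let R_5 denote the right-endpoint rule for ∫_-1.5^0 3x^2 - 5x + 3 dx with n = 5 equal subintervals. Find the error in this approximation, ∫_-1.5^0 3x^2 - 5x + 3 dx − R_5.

Exact integral: ∫_-1.5^0 f(x) dx = 13.5.
R_5 = 11.43.
Error = 13.5 − 11.43 = 2.07.

2.07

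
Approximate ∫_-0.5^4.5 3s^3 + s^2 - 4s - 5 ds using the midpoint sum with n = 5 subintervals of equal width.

Δs = (4.5 − (-0.5))/5 = 1.
Midpoints: 0, 1, 2, 3, 4.
f(0) = -5, f(1) = -5, f(2) = 15, f(3) = 73, f(4) = 187.
Sum = Δs · [f(0) + f(1) + f(2) + f(3) + f(4)].
Sum = 265.

265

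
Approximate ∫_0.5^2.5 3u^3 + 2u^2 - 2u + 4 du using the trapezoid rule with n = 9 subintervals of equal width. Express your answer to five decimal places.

41.83848

Δu = (2.5 − 0.5)/9 = 2/9.
f(0.5) = 3.875, f(13/18) = 9193/1944, f(17/18) = 12485/1944, f(7/6) = 659/72, f(25/18) = 25501/1944, f(29/18) = 35993/1944, f(11/6) = 613/24, f(37/18) = 66865/1944, f(41/18) = 88013/1944, f(2.5) = 58.375.
T_9 = (Δu/2)·[f(u_0) + 2f(u_1) + ... + 2f(u_{8}) + f(u_9)].
Sum ≈ 41.83848.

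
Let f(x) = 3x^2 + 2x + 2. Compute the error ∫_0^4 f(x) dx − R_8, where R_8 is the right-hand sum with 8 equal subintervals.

-14.5

Exact integral: ∫_0^4 f(x) dx = 88.
R_8 = 102.5.
Error = 88 − 102.5 = -14.5.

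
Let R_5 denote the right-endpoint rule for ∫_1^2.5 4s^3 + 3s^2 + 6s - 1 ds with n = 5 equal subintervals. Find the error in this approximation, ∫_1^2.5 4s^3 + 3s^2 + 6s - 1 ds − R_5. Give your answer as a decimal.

-13.0275

Exact integral: ∫_1^2.5 f(s) ds = 66.9375.
R_5 = 79.965.
Error = 66.9375 − 79.965 = -13.0275.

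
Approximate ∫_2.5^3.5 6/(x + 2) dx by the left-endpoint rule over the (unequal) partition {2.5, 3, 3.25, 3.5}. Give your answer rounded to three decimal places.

1.252

Subinterval widths: 0.5, 0.25, 0.25.
Left endpoints: 2.5, 3, 3.25.
f(2.5) = 4/3, f(3) = 1.2, f(3.25) = 8/7.
Sum = Σ Δx_i · f(x_i).
Sum ≈ 1.252.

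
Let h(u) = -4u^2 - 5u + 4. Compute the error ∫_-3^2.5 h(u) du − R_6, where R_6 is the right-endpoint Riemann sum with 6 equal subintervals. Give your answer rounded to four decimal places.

Exact integral: ∫_-3^2.5 h(u) du ≈ -27.958333.
R_6 ≈ -38.601852.
Error ≈ -27.958333 − (-38.601852) ≈ 10.6435.

10.6435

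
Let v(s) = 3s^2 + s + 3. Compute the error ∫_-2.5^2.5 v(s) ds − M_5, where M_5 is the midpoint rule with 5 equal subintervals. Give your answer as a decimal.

1.25

Exact integral: ∫_-2.5^2.5 v(s) ds = 46.25.
M_5 = 45.
Error = 46.25 − 45 = 1.25.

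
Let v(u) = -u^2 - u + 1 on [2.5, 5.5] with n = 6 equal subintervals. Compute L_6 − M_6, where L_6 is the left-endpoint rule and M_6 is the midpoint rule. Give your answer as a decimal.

L_6 = -52.625.
M_6 = -59.1875.
L_6 − M_6 = 6.5625.

6.5625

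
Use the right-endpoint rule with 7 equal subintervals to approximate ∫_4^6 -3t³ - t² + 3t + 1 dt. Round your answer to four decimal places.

-867.0612

Δt = (6 − 4)/7 = 2/7.
Right endpoints: 30/7, 32/7, 34/7, 36/7, 38/7, 40/7, 6.
f(30/7) = -82547/343, f(32/7) = -100425/343, f(34/7) = -120663/343, f(36/7) = -143405/343, f(38/7) = -168795/343, f(40/7) = -196977/343, f(6) = -665.
Sum = Δt · [f(30/7) + f(32/7) + f(34/7) + ...].
Sum ≈ -867.0612.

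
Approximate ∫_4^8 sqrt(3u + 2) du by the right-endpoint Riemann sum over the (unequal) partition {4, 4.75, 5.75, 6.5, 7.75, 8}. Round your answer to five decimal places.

18.44436

Subinterval widths: 0.75, 1, 0.75, 1.25, 0.25.
Right endpoints: 4.75, 5.75, 6.5, 7.75, 8.
f(4.75) ≈ 4.03113, f(5.75) ≈ 4.38748, f(6.5) ≈ 4.63681, f(7.75) ≈ 5.02494, f(8) ≈ 5.09902.
Sum = Σ Δu_i · f(u_i).
Sum ≈ 18.44436.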